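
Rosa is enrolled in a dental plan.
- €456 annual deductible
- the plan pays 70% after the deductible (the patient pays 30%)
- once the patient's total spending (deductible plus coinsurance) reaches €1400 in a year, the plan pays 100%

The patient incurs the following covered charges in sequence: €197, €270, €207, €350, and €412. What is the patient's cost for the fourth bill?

€105

Claim 1 — €197: fully absorbed by the deductible. Cost to patient: €197. OOP to date €197.
Claim 2 — €270: deductible takes €259, €11 remains; 30% of €11 = €3.30. Patient pays €262.30; OOP now €459.30.
Claim 3 — €207: 30% coinsurance on €207 = €62.10. Patient pays €62.10; OOP now €521.40.
Claim 4 — €350: deductible met; 30% of €350 = €105. Patient owes €105 (running OOP €626.40).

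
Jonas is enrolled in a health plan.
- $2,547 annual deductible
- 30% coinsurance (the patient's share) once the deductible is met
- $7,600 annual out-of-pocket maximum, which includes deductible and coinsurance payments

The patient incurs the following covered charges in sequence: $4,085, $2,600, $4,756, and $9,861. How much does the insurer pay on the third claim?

Claim 1 ($4,085): $2,547 to deductible, leaving $1,538; patient's 30% is $461.40. Cost to patient: $3,008.40. OOP to date $3,008.40. Insurer: $4,085 − $3,008.40 = $1,076.60.
Claim 2 ($2,600): deductible met; 30% of $2,600 = $780. Patient owes $780 (running OOP $3,788.40). Insurer: $2,600 − $780 = $1,820.
Claim 3 ($4,756): deductible already satisfied, so patient's share is 30% × $4,756 = $1,426.80. Patient owes $1,426.80 (running OOP $5,215.20). Plan pays $4,756 − $1,426.80 = $3,329.20.

$3,329.20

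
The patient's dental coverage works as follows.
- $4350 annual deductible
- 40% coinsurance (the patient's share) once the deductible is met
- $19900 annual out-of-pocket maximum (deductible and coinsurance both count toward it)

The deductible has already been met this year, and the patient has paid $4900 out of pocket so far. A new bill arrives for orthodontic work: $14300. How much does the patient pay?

$5720

With the deductible met, the entire $14300 is subject to coinsurance.
Coinsurance: $14300 × 40% = $5720.
Cumulative spending $4900 + $5720 = $10620 stays under the $19900 maximum.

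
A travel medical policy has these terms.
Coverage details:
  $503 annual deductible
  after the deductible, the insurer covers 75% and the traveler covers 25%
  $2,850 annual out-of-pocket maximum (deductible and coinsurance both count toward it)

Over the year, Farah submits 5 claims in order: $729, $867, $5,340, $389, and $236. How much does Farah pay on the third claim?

#1 ($729): $503 finishes the deductible; $226 goes to coinsurance; 25% of $226 = $56.50. Traveler owes $559.50 (running OOP $559.50).
#2 ($867): 25% coinsurance on $867 = $216.75. Cost to traveler: $216.75. OOP to date $776.25.
#3 ($5,340): deductible already satisfied, so traveler's share is 25% × $5,340 = $1,335. Traveler pays $1,335; OOP now $2,111.25.

$1,335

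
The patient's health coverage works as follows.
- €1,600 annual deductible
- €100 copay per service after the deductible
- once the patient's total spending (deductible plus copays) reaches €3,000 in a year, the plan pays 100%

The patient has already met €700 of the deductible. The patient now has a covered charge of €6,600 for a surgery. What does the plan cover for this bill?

Deductible still to meet: €1,600 − €700 = €900.
After the €900 deductible portion, €6,600 − €900 = €5,700 is subject to the copay.
Copay on this service: €100.
That puts the patient's cost at €900 + €100 = €1,000 before any cap.
Year-to-date out-of-pocket becomes €700 + €1,000 = €1,700, still under the €3,000 maximum, so no cap applies.
The insurer covers the remainder: €6,600 − €1,000 = €5,600.

€5,600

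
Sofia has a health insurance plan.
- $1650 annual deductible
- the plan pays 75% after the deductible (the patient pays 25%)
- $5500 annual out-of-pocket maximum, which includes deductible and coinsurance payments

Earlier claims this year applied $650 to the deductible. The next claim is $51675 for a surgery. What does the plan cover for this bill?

$650 of the $1650 deductible is already met, leaving $1000.
The remaining $50675 (= $51675 − $1000) moves to coinsurance.
Patient's 25% share of $50675 is $12668.75.
So the patient owes $1000 + $12668.75 = $13668.75 before any cap.
Adding $13668.75 to the $650 already spent would give $14318.75, which exceeds the $5500 cap; the patient pays just $5500 − $650 = $4850.
Insurer pays the balance: $51675 − $4850 = $46825.

$46825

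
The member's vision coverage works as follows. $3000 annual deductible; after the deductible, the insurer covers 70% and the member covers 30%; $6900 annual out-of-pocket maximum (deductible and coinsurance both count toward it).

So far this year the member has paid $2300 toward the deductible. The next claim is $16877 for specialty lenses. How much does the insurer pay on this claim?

$12277

$2300 of the $3000 deductible is already met, leaving $700.
The remaining $16177 (= $16877 − $700) moves to coinsurance.
30% of $16177 = $4853.10 falls to the member.
Member responsibility before any cap: $700 + $4853.10 = $5553.10.
That would bring total out-of-pocket to $7853.10, past the $6900 cap. The member is capped at $6900 − $2300 = $4600 on this claim.
Insurer pays the balance: $16877 − $4600 = $12277.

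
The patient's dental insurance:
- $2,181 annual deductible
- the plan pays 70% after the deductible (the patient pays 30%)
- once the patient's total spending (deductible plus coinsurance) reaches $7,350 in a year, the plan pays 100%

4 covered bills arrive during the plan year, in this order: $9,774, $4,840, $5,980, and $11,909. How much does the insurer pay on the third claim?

#1 ($9,774): $2,181 finishes the deductible; $7,593 goes to coinsurance; 30% of $7,593 = $2,277.90. Patient owes $4,458.90 (running OOP $4,458.90). Plan pays $9,774 − $4,458.90 = $5,315.10.
#2 ($4,840): deductible already satisfied, so patient's share is 30% × $4,840 = $1,452. Cost to patient: $1,452. OOP to date $5,910.90. Insurer: $4,840 − $1,452 = $3,388.
#3 ($5,980): deductible met; 30% of $5,980 = $1,794. Adding that to $5,910.90 gives $7,704.90, past the $7,350 cap; patient pays only $7,350 − $5,910.90 = $1,439.10. Insurer: $5,980 − $1,439.10 = $4,540.90.

$4,540.90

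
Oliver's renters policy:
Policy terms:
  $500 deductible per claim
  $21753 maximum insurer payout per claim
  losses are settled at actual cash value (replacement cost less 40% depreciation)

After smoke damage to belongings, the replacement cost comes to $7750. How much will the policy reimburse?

Actual cash value after 40% depreciation: $7750 × 60% = $4650.
Less the $500 deductible: $4650 − $500 = $4150.
$4150 is within the $21753 limit, so the insurer pays $4150.

$4150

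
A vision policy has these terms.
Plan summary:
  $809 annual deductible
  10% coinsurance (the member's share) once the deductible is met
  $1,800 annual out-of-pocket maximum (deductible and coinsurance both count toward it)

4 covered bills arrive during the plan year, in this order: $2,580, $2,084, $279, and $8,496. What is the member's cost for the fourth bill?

$577.60

Claim 1 — $2,580: $809 to deductible, leaving $1,771; member's 10% is $177.10. Member owes $986.10 (running OOP $986.10).
Claim 2 — $2,084: deductible already satisfied, so member's share is 10% × $2,084 = $208.40. Member pays $208.40; OOP now $1,194.50.
Claim 3 — $279: deductible met; 10% of $279 = $27.90. Member owes $27.90 (running OOP $1,222.40).
Claim 4 — $8,496: 10% coinsurance on $8,496 = $849.60. That would push OOP to $2,072, over the $1,800 cap, so member pays $1,800 − $1,222.40 = $577.60.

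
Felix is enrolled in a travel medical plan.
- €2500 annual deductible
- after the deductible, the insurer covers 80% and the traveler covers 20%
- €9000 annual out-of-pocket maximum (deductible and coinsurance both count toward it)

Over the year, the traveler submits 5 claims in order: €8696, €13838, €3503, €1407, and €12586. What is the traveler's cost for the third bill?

€700.60

#1 (€8696): €2500 finishes the deductible; €6196 goes to coinsurance; 20% of €6196 = €1239.20. Cost to traveler: €3739.20. OOP to date €3739.20.
#2 (€13838): deductible met; 20% of €13838 = €2767.60. Traveler pays €2767.60; OOP now €6506.80.
#3 (€3503): deductible already satisfied, so traveler's share is 20% × €3503 = €700.60. Traveler pays €700.60; OOP now €7207.40.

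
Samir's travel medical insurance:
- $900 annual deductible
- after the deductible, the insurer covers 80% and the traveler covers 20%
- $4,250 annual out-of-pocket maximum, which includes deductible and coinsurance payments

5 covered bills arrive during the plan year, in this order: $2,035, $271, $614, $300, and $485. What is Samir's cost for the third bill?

Claim 1 ($2,035): deductible takes $900, $1,135 remains; 20% of $1,135 = $227. Cost to traveler: $1,127. OOP to date $1,127.
Claim 2 ($271): 20% coinsurance on $271 = $54.20. Traveler pays $54.20; OOP now $1,181.20.
Claim 3 ($614): 20% coinsurance on $614 = $122.80. Traveler owes $122.80 (running OOP $1,304).

$122.80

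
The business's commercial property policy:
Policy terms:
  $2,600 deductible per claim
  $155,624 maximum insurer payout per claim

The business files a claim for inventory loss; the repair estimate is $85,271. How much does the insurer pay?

Less the $2,600 deductible: $85,271 − $2,600 = $82,671.
$82,671 ≤ $155,624, so the limit doesn't bind; insurer pays $82,671.

$82,671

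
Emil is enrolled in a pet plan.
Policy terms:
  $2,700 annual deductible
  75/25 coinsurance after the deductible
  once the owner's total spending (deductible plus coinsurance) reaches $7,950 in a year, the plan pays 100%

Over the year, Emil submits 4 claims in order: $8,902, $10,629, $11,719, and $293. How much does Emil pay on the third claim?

#1 ($8,902): deductible takes $2,700, $6,202 remains; coinsurance $6,202 × 25% = $1,550.50. Cost to owner: $4,250.50. OOP to date $4,250.50.
#2 ($10,629): deductible already satisfied, so owner's share is 25% × $10,629 = $2,657.25. Cost to owner: $2,657.25. OOP to date $6,907.75.
#3 ($11,719): deductible met; 25% of $11,719 = $2,929.75. OOP would hit $9,837.50 > $7,950, so the cap limits the owner to $7,950 − $6,907.75 = $1,042.25.

$1,042.25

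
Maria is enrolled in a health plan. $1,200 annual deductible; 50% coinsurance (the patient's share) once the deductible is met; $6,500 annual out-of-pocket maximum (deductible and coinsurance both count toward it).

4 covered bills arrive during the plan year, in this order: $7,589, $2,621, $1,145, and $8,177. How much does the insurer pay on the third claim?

$572.50

Claim 1 ($7,589): deductible takes $1,200, $6,389 remains; patient's 50% is $3,194.50. Patient owes $4,394.50 (running OOP $4,394.50). Plan pays $7,589 − $4,394.50 = $3,194.50.
Claim 2 ($2,621): 50% coinsurance on $2,621 = $1,310.50. Patient owes $1,310.50 (running OOP $5,705). Insurer: $2,621 − $1,310.50 = $1,310.50.
Claim 3 ($1,145): 50% coinsurance on $1,145 = $572.50. Patient owes $572.50 (running OOP $6,277.50). Plan pays $1,145 − $572.50 = $572.50.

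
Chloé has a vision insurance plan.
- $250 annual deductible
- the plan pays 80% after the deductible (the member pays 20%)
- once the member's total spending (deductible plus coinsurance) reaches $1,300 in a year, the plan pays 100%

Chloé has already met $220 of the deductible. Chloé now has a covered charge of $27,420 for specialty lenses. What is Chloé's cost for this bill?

$1,080

$220 of the $250 deductible is already met, leaving $30.
The remaining $27,390 (= $27,420 − $30) moves to coinsurance.
Coinsurance: $27,390 × 20% = $5,478.
So the member owes $30 + $5,478 = $5,508 before any cap.
That would bring total out-of-pocket to $5,728, past the $1,300 cap. The member is capped at $1,300 − $220 = $1,080 on this claim.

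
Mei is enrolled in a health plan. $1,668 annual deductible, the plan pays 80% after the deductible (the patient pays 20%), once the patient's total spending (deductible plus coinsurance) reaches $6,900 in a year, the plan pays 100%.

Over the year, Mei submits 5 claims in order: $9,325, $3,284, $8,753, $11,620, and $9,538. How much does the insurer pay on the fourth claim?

$10,326.80

Claim 1 ($9,325): $1,668 finishes the deductible; $7,657 goes to coinsurance; patient's 20% is $1,531.40. Cost to patient: $3,199.40. OOP to date $3,199.40. Insurer: $9,325 − $3,199.40 = $6,125.60.
Claim 2 ($3,284): 20% coinsurance on $3,284 = $656.80. Patient owes $656.80 (running OOP $3,856.20). Insurer: $3,284 − $656.80 = $2,627.20.
Claim 3 ($8,753): 20% coinsurance on $8,753 = $1,750.60. Cost to patient: $1,750.60. OOP to date $5,606.80. Plan pays $8,753 − $1,750.60 = $7,002.40.
Claim 4 ($11,620): deductible already satisfied, so patient's share is 20% × $11,620 = $2,324. Adding that to $5,606.80 gives $7,930.80, past the $6,900 cap; patient pays only $6,900 − $5,606.80 = $1,293.20. Plan pays $11,620 − $1,293.20 = $10,326.80.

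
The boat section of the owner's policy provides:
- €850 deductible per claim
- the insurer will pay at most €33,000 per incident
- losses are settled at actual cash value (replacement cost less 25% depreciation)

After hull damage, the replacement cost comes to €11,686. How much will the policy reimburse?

Actual cash value after 25% depreciation: €11,686 × 75% = €8,764.50.
Subtract the deductible: €8,764.50 − €850 = €7,914.50.
€7,914.50 is within the €33,000 limit, so the insurer pays €7,914.50.

€7,914.50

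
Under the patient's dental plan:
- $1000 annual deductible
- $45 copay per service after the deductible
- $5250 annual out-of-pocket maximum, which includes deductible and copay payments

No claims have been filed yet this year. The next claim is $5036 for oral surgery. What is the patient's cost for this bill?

$1045

Nothing has been paid toward the $1000 deductible, so the first $1000 of this charge is applied there.
That leaves $5036 − $1000 = $4036 for the copay.
Copay on this service: $45.
Patient responsibility before any cap: $1000 + $45 = $1045.
Total out-of-pocket so far would be $0 + $1045 = $1045, below the $5250 cap — no reduction.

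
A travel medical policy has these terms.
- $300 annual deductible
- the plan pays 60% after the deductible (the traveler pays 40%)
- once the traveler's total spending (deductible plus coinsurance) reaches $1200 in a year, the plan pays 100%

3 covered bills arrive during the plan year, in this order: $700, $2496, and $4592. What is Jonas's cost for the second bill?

$740

Claim 1 — $700: $300 to deductible, leaving $400; traveler's 40% is $160. Traveler pays $460; OOP now $460.
Claim 2 — $2496: deductible already satisfied, so traveler's share is 40% × $2496 = $998.40. OOP would hit $1458.40 > $1200, so the cap limits the traveler to $1200 − $460 = $740.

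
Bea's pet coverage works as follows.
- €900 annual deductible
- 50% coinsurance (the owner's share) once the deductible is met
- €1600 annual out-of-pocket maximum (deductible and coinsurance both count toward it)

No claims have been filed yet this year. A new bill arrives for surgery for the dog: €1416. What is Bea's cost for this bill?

Nothing has been paid toward the €900 deductible, so the first €900 of this charge is applied there.
The remaining €516 (= €1416 − €900) moves to coinsurance.
Owner's 50% share of €516 is €258.
That puts the owner's cost at €900 + €258 = €1158 before any cap.
Year-to-date out-of-pocket becomes €0 + €1158 = €1158, still under the €1600 maximum, so no cap applies.

€1158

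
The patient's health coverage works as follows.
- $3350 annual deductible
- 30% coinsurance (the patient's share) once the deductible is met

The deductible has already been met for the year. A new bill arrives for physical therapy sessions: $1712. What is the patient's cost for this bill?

$513.60

The deductible is already satisfied, so the full bill goes to coinsurance.
30% of $1712 = $513.60 falls to the patient.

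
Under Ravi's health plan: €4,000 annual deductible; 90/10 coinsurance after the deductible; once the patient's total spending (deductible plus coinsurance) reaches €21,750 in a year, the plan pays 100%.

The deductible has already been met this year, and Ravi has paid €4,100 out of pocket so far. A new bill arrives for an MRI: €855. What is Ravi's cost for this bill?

With the deductible met, the entire €855 is subject to coinsurance.
Patient's 10% share of €855 is €85.50.
Year-to-date out-of-pocket becomes €4,100 + €85.50 = €4,185.50, still under the €21,750 maximum, so no cap applies.

€85.50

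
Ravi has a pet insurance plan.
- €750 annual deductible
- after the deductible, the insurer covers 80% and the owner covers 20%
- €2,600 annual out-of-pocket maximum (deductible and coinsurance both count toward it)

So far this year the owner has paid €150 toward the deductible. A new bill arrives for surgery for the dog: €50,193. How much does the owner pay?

Deductible still to meet: €750 − €150 = €600.
That leaves €50,193 − €600 = €49,593 for coinsurance.
Owner's 20% share of €49,593 is €9,918.60.
So the owner owes €600 + €9,918.60 = €10,518.60 before any cap.
That would bring total out-of-pocket to €10,668.60, past the €2,600 cap. The owner is capped at €2,600 − €150 = €2,450 on this claim.

€2,450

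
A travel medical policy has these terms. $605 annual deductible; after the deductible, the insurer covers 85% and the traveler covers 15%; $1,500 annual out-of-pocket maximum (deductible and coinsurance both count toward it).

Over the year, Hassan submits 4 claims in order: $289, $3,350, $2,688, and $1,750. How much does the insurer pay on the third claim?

$2,284.80

Claim 1 ($289): all of it applies to the deductible. Cost to traveler: $289. OOP to date $289. Insurer: $289 − $289 = $0.
Claim 2 ($3,350): deductible takes $316, $3,034 remains; 15% of $3,034 = $455.10. Traveler pays $771.10; OOP now $1,060.10. Plan pays $3,350 − $771.10 = $2,578.90.
Claim 3 ($2,688): deductible already satisfied, so traveler's share is 15% × $2,688 = $403.20. Traveler owes $403.20 (running OOP $1,463.30). Plan pays $2,688 − $403.20 = $2,284.80.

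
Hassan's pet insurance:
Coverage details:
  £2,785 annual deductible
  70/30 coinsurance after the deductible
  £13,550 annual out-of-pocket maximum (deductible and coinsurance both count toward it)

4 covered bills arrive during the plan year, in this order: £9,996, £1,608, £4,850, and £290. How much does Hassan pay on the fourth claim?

£87

Claim 1 — £9,996: deductible takes £2,785, £7,211 remains; owner's 30% is £2,163.30. Owner owes £4,948.30 (running OOP £4,948.30).
Claim 2 — £1,608: deductible met; 30% of £1,608 = £482.40. Owner owes £482.40 (running OOP £5,430.70).
Claim 3 — £4,850: deductible met; 30% of £4,850 = £1,455. Owner owes £1,455 (running OOP £6,885.70).
Claim 4 — £290: 30% coinsurance on £290 = £87. Cost to owner: £87. OOP to date £6,972.70.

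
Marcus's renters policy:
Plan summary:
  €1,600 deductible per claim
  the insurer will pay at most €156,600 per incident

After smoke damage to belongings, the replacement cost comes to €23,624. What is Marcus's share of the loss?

After the deductible, €23,624 − €1,600 = €22,024 remains.
That's under the €156,600 cap, so the insurer reimburses the full €22,024.
The tenant bears the rest of the original loss: €23,624 − €22,024 = €1,600.

€1,600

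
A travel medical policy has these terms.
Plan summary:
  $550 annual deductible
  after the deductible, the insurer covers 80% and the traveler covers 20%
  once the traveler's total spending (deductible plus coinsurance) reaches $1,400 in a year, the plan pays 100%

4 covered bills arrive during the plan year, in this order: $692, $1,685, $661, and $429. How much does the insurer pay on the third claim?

#1 ($692): $550 finishes the deductible; $142 goes to coinsurance; coinsurance $142 × 20% = $28.40. Cost to traveler: $578.40. OOP to date $578.40. Insurer: $692 − $578.40 = $113.60.
#2 ($1,685): deductible met; 20% of $1,685 = $337. Traveler owes $337 (running OOP $915.40). Plan pays $1,685 − $337 = $1,348.
#3 ($661): deductible already satisfied, so traveler's share is 20% × $661 = $132.20. Traveler pays $132.20; OOP now $1,047.60. Plan pays $661 − $132.20 = $528.80.

$528.80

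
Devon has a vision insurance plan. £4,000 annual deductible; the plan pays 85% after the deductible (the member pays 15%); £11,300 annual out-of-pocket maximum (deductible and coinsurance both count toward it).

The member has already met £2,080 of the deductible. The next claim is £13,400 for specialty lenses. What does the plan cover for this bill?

Deductible still to meet: £4,000 − £2,080 = £1,920.
That leaves £13,400 − £1,920 = £11,480 for coinsurance.
Coinsurance: £11,480 × 15% = £1,722.
Member responsibility before any cap: £1,920 + £1,722 = £3,642.
Year-to-date out-of-pocket becomes £2,080 + £3,642 = £5,722, still under the £11,300 maximum, so no cap applies.
Insurer pays the balance: £13,400 − £3,642 = £9,758.

£9,758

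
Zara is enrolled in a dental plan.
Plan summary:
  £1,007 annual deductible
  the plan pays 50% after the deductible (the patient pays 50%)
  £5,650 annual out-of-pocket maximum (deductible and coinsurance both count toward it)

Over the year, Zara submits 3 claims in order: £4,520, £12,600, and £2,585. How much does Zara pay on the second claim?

Claim 1 (£4,520): £1,007 to deductible, leaving £3,513; patient's 50% is £1,756.50. Patient pays £2,763.50; OOP now £2,763.50.
Claim 2 (£12,600): 50% coinsurance on £12,600 = £6,300. OOP would hit £9,063.50 > £5,650, so the cap limits the patient to £5,650 − £2,763.50 = £2,886.50.

£2,886.50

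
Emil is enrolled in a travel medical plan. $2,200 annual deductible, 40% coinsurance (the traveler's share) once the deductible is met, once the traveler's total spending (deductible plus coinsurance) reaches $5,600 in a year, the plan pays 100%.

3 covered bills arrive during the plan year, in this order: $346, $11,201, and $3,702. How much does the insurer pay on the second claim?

$5,947

Claim 1 — $346: fully absorbed by the deductible. Traveler owes $346 (running OOP $346). Plan pays $346 − $346 = $0.
Claim 2 — $11,201: $1,854 to deductible, leaving $9,347; coinsurance $9,347 × 40% = $3,738.80. Claim cost before the cap: $1,854 + $3,738.80 = $5,592.80. That would push OOP to $5,938.80, over the $5,600 cap, so traveler pays $5,600 − $346 = $5,254. Plan pays $11,201 − $5,254 = $5,947.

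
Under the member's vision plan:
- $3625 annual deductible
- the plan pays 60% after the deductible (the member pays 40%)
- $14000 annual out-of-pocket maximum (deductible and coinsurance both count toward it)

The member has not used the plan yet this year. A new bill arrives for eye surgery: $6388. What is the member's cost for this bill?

Nothing has been paid toward the $3625 deductible, so the first $3625 of this charge is applied there.
After the $3625 deductible portion, $6388 − $3625 = $2763 is subject to coinsurance.
40% of $2763 = $1105.20 falls to the member.
That puts the member's cost at $3625 + $1105.20 = $4730.20 before any cap.
Cumulative spending $0 + $4730.20 = $4730.20 stays under the $14000 maximum.

$4730.20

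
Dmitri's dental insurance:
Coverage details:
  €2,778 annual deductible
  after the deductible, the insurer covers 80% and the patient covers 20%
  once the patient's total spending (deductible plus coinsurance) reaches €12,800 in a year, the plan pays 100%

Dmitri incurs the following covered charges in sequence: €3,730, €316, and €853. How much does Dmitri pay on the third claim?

Claim 1 (€3,730): deductible takes €2,778, €952 remains; patient's 20% is €190.40. Patient owes €2,968.40 (running OOP €2,968.40).
Claim 2 (€316): deductible already satisfied, so patient's share is 20% × €316 = €63.20. Patient owes €63.20 (running OOP €3,031.60).
Claim 3 (€853): deductible already satisfied, so patient's share is 20% × €853 = €170.60. Patient pays €170.60; OOP now €3,202.20.

€170.60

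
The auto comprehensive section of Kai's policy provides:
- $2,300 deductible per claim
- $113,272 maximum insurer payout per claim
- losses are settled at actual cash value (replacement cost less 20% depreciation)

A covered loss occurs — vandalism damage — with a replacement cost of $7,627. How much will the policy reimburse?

Actual cash value after 20% depreciation: $7,627 × 80% = $6,101.60.
Subtract the deductible: $6,101.60 − $2,300 = $3,801.60.
$3,801.60 is within the $113,272 limit, so the insurer pays $3,801.60.

$3,801.60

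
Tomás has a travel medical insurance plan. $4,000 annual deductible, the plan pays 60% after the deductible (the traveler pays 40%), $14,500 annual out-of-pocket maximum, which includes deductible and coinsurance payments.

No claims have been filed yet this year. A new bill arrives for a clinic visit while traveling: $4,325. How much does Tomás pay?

The full $4,000 deductible is still open; $4,000 of this bill applies to it.
The remaining $325 (= $4,325 − $4,000) moves to coinsurance.
40% of $325 = $130 falls to the traveler.
So the traveler owes $4,000 + $130 = $4,130 before any cap.
Year-to-date out-of-pocket becomes $0 + $4,130 = $4,130, still under the $14,500 maximum, so no cap applies.

$4,130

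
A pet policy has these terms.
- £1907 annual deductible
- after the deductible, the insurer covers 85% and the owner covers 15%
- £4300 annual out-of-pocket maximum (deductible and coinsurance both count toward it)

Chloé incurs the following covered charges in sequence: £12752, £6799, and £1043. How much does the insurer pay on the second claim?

£6032.75

Bill 1, £12752: £1907 finishes the deductible; £10845 goes to coinsurance; 15% of £10845 = £1626.75. Owner owes £3533.75 (running OOP £3533.75). Insurer: £12752 − £3533.75 = £9218.25.
Bill 2, £6799: deductible met; 15% of £6799 = £1019.85. OOP would hit £4553.60 > £4300, so the cap limits the owner to £4300 − £3533.75 = £766.25. Insurer: £6799 − £766.25 = £6032.75.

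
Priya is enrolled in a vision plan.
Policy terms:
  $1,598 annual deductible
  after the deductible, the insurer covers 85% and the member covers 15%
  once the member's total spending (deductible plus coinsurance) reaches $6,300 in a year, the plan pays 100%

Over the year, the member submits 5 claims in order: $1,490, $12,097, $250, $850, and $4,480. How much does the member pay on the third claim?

$37.50

Bill 1, $1,490: all of it applies to the deductible. Cost to member: $1,490. OOP to date $1,490.
Bill 2, $12,097: deductible takes $108, $11,989 remains; coinsurance $11,989 × 15% = $1,798.35. Cost to member: $1,906.35. OOP to date $3,396.35.
Bill 3, $250: deductible met; 15% of $250 = $37.50. Member pays $37.50; OOP now $3,433.85.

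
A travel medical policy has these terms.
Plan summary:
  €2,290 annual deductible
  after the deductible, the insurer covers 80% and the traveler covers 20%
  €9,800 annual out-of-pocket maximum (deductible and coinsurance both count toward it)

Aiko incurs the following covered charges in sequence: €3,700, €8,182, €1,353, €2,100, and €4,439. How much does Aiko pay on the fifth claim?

Claim 1 — €3,700: €2,290 finishes the deductible; €1,410 goes to coinsurance; traveler's 20% is €282. Traveler pays €2,572; OOP now €2,572.
Claim 2 — €8,182: deductible met; 20% of €8,182 = €1,636.40. Traveler pays €1,636.40; OOP now €4,208.40.
Claim 3 — €1,353: deductible already satisfied, so traveler's share is 20% × €1,353 = €270.60. Traveler pays €270.60; OOP now €4,479.
Claim 4 — €2,100: deductible already satisfied, so traveler's share is 20% × €2,100 = €420. Cost to traveler: €420. OOP to date €4,899.
Claim 5 — €4,439: deductible already satisfied, so traveler's share is 20% × €4,439 = €887.80. Cost to traveler: €887.80. OOP to date €5,786.80.

€887.80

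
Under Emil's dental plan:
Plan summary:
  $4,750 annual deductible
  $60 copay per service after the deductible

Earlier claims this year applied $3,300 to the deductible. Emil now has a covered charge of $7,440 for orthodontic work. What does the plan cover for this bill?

Deductible still to meet: $4,750 − $3,300 = $1,450.
That leaves $7,440 − $1,450 = $5,990 for the copay.
Copay on this service: $60.
So the patient owes $1,450 + $60 = $1,510.
The plan picks up $7,440 − $1,510 = $5,930.

$5,930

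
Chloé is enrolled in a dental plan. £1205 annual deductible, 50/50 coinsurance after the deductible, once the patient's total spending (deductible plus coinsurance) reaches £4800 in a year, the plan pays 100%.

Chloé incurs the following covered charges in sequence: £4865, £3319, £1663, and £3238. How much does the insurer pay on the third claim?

Claim 1 (£4865): deductible takes £1205, £3660 remains; 50% of £3660 = £1830. Patient pays £3035; OOP now £3035. Insurer: £4865 − £3035 = £1830.
Claim 2 (£3319): deductible already satisfied, so patient's share is 50% × £3319 = £1659.50. Patient owes £1659.50 (running OOP £4694.50). Plan pays £3319 − £1659.50 = £1659.50.
Claim 3 (£1663): deductible already satisfied, so patient's share is 50% × £1663 = £831.50. That would push OOP to £5526, over the £4800 cap, so patient pays £4800 − £4694.50 = £105.50. Plan pays £1663 − £105.50 = £1557.50.

£1557.50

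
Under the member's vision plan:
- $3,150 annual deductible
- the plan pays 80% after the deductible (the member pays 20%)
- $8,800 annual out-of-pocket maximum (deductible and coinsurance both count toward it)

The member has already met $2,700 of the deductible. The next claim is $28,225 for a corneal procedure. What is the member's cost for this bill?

$6,005

$2,700 of the $3,150 deductible is already met, leaving $450.
After the $450 deductible portion, $28,225 − $450 = $27,775 is subject to coinsurance.
Coinsurance: $27,775 × 20% = $5,555.
Member responsibility before any cap: $450 + $5,555 = $6,005.
Year-to-date out-of-pocket becomes $2,700 + $6,005 = $8,705, still under the $8,800 maximum, so no cap applies.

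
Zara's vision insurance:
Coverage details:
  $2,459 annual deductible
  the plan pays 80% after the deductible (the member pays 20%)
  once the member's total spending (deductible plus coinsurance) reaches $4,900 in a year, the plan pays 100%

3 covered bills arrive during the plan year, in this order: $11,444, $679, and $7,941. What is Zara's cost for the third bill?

#1 ($11,444): deductible takes $2,459, $8,985 remains; 20% of $8,985 = $1,797. Member pays $4,256; OOP now $4,256.
#2 ($679): deductible met; 20% of $679 = $135.80. Member pays $135.80; OOP now $4,391.80.
#3 ($7,941): deductible already satisfied, so member's share is 20% × $7,941 = $1,588.20. OOP would hit $5,980 > $4,900, so the cap limits the member to $4,900 − $4,391.80 = $508.20.

$508.20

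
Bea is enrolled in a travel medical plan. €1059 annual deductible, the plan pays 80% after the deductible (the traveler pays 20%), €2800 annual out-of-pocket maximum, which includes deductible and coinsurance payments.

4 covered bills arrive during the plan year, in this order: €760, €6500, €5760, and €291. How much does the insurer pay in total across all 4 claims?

€10511

Bill 1, €760: entire amount goes to the deductible. Traveler owes €760 (running OOP €760). Insurer: €760 − €760 = €0.
Bill 2, €6500: €299 to deductible, leaving €6201; 20% of €6201 = €1240.20. Traveler owes €1539.20 (running OOP €2299.20). Plan pays €6500 − €1539.20 = €4960.80.
Bill 3, €5760: deductible already satisfied, so traveler's share is 20% × €5760 = €1152. That would push OOP to €3451.20, over the €2800 cap, so traveler pays €2800 − €2299.20 = €500.80. Insurer: €5760 − €500.80 = €5259.20.
Bill 4, €291: 20% coinsurance on €291 = €58.20. OOP would hit €2858.20 > €2800, so the cap limits the traveler to €2800 − €2800 = €0. Insurer: €291 − €0 = €291.
Insurer total = bills − traveler's total = €13311 − €2800 = €10511.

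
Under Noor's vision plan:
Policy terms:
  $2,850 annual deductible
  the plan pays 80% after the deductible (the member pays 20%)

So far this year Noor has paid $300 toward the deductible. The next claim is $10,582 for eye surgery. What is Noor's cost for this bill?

Remaining deductible: $2,850 − $300 = $2,550.
After the $2,550 deductible portion, $10,582 − $2,550 = $8,032 is subject to coinsurance.
Member's 20% share of $8,032 is $1,606.40.
That puts the member's cost at $2,550 + $1,606.40 = $4,156.40.

$4,156.40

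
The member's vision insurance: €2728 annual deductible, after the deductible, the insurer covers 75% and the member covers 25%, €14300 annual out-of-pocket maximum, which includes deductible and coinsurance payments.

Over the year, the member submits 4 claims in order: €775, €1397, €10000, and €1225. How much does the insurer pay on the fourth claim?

Claim 1 (€775): all of it applies to the deductible. Member pays €775; OOP now €775. Plan pays €775 − €775 = €0.
Claim 2 (€1397): entire amount goes to the deductible. Cost to member: €1397. OOP to date €2172. Plan pays €1397 − €1397 = €0.
Claim 3 (€10000): deductible takes €556, €9444 remains; member's 25% is €2361. Cost to member: €2917. OOP to date €5089. Insurer: €10000 − €2917 = €7083.
Claim 4 (€1225): 25% coinsurance on €1225 = €306.25. Cost to member: €306.25. OOP to date €5395.25. Insurer: €1225 − €306.25 = €918.75.

€918.75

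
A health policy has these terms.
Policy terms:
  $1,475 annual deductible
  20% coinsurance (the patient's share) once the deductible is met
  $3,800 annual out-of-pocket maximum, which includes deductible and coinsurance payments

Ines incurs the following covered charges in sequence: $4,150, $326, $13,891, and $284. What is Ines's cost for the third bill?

$1,724.80

Claim 1 ($4,150): deductible takes $1,475, $2,675 remains; 20% of $2,675 = $535. Patient owes $2,010 (running OOP $2,010).
Claim 2 ($326): deductible met; 20% of $326 = $65.20. Patient owes $65.20 (running OOP $2,075.20).
Claim 3 ($13,891): 20% coinsurance on $13,891 = $2,778.20. That would push OOP to $4,853.40, over the $3,800 cap, so patient pays $3,800 − $2,075.20 = $1,724.80.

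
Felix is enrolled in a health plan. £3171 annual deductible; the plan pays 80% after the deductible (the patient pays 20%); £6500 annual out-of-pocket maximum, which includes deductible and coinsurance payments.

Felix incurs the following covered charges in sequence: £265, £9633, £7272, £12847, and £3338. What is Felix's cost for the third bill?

Claim 1 (£265): entire amount goes to the deductible. Cost to patient: £265. OOP to date £265.
Claim 2 (£9633): £2906 to deductible, leaving £6727; 20% of £6727 = £1345.40. Cost to patient: £4251.40. OOP to date £4516.40.
Claim 3 (£7272): 20% coinsurance on £7272 = £1454.40. Cost to patient: £1454.40. OOP to date £5970.80.

£1454.40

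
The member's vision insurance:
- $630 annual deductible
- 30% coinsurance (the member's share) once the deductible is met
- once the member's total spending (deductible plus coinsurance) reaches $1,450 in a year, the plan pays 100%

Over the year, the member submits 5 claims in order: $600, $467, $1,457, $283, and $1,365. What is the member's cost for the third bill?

$437.10

#1 ($600): entire amount goes to the deductible. Member pays $600; OOP now $600.
#2 ($467): $30 finishes the deductible; $437 goes to coinsurance; member's 30% is $131.10. Member owes $161.10 (running OOP $761.10).
#3 ($1,457): 30% coinsurance on $1,457 = $437.10. Cost to member: $437.10. OOP to date $1,198.20.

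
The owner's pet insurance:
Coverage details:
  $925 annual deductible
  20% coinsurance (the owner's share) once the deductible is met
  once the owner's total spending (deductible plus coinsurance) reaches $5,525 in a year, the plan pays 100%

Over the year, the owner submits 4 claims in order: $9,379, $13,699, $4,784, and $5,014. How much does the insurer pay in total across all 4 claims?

Claim 1 ($9,379): $925 finishes the deductible; $8,454 goes to coinsurance; owner's 20% is $1,690.80. Cost to owner: $2,615.80. OOP to date $2,615.80. Plan pays $9,379 − $2,615.80 = $6,763.20.
Claim 2 ($13,699): deductible met; 20% of $13,699 = $2,739.80. Cost to owner: $2,739.80. OOP to date $5,355.60. Plan pays $13,699 − $2,739.80 = $10,959.20.
Claim 3 ($4,784): deductible already satisfied, so owner's share is 20% × $4,784 = $956.80. That would push OOP to $6,312.40, over the $5,525 cap, so owner pays $5,525 − $5,355.60 = $169.40. Plan pays $4,784 − $169.40 = $4,614.60.
Claim 4 ($5,014): deductible already satisfied, so owner's share is 20% × $5,014 = $1,002.80. That would push OOP to $6,527.80, over the $5,525 cap, so owner pays $5,525 − $5,525 = $0. Plan pays $5,014 − $0 = $5,014.
Insurer total = bills − owner's total = $32,876 − $5,525 = $27,351.

$27,351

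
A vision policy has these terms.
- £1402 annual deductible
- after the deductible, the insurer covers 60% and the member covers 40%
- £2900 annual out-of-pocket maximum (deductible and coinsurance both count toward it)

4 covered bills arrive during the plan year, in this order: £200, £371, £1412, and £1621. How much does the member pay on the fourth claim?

£648.40

#1 (£200): all of it applies to the deductible. Cost to member: £200. OOP to date £200.
#2 (£371): entire amount goes to the deductible. Member pays £371; OOP now £571.
#3 (£1412): £831 to deductible, leaving £581; 40% of £581 = £232.40. Cost to member: £1063.40. OOP to date £1634.40.
#4 (£1621): deductible met; 40% of £1621 = £648.40. Member pays £648.40; OOP now £2282.80.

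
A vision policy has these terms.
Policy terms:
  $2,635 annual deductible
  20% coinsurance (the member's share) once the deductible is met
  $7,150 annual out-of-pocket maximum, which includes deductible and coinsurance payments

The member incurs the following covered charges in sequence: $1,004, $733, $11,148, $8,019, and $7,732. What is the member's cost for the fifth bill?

$861.20

Claim 1 ($1,004): entire amount goes to the deductible. Member pays $1,004; OOP now $1,004.
Claim 2 ($733): all of it applies to the deductible. Member owes $733 (running OOP $1,737).
Claim 3 ($11,148): $898 to deductible, leaving $10,250; 20% of $10,250 = $2,050. Member owes $2,948 (running OOP $4,685).
Claim 4 ($8,019): 20% coinsurance on $8,019 = $1,603.80. Member pays $1,603.80; OOP now $6,288.80.
Claim 5 ($7,732): 20% coinsurance on $7,732 = $1,546.40. Adding that to $6,288.80 gives $7,835.20, past the $7,150 cap; member pays only $7,150 − $6,288.80 = $861.20.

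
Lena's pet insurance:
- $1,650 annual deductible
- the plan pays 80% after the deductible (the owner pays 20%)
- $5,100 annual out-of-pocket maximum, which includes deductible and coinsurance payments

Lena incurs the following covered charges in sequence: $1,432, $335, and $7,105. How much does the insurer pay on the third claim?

Bill 1, $1,432: fully absorbed by the deductible. Cost to owner: $1,432. OOP to date $1,432. Insurer: $1,432 − $1,432 = $0.
Bill 2, $335: $218 to deductible, leaving $117; coinsurance $117 × 20% = $23.40. Owner pays $241.40; OOP now $1,673.40. Insurer: $335 − $241.40 = $93.60.
Bill 3, $7,105: deductible already satisfied, so owner's share is 20% × $7,105 = $1,421. Owner pays $1,421; OOP now $3,094.40. Insurer: $7,105 − $1,421 = $5,684.

$5,684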